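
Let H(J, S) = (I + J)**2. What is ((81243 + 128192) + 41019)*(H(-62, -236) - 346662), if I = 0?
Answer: -85860139372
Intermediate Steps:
H(J, S) = J**2 (H(J, S) = (0 + J)**2 = J**2)
((81243 + 128192) + 41019)*(H(-62, -236) - 346662) = ((81243 + 128192) + 41019)*((-62)**2 - 346662) = (209435 + 41019)*(3844 - 346662) = 250454*(-342818) = -85860139372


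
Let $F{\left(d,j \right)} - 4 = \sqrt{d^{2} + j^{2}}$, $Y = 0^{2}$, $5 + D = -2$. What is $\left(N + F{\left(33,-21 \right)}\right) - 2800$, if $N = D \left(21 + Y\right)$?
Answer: $-2943 + 3 \sqrt{170} \approx -2903.9$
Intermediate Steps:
$D = -7$ ($D = -5 - 2 = -7$)
$Y = 0$
$F{\left(d,j \right)} = 4 + \sqrt{d^{2} + j^{2}}$
$N = -147$ ($N = - 7 \left(21 + 0\right) = \left(-7\right) 21 = -147$)
$\left(N + F{\left(33,-21 \right)}\right) - 2800 = \left(-147 + \left(4 + \sqrt{33^{2} + \left(-21\right)^{2}}\right)\right) - 2800 = \left(-147 + \left(4 + \sqrt{1089 + 441}\right)\right) - 2800 = \left(-147 + \left(4 + \sqrt{1530}\right)\right) - 2800 = \left(-147 + \left(4 + 3 \sqrt{170}\right)\right) - 2800 = \left(-143 + 3 \sqrt{170}\right) - 2800 = -2943 + 3 \sqrt{170}$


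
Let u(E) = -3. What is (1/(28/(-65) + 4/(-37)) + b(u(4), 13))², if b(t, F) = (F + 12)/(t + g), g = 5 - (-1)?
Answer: 70476025/1679616 ≈ 41.960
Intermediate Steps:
g = 6 (g = 5 - 1*(-1) = 5 + 1 = 6)
b(t, F) = (12 + F)/(6 + t) (b(t, F) = (F + 12)/(t + 6) = (12 + F)/(6 + t))
(1/(28/(-65) + 4/(-37)) + b(u(4), 13))² = (1/(28/(-65) + 4/(-37)) + (12 + 13)/(6 - 3))² = (1/(28*(-1/65) + 4*(-1/37)) + 25/3)² = (1/(-28/65 - 4/37) + (⅓)*25)² = (1/(-1296/2405) + 25/3)² = (-2405/1296 + 25/3)² = (8395/1296)² = 70476025/1679616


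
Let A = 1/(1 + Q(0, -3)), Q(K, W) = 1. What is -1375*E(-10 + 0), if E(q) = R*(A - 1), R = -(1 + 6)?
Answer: -9625/2 ≈ -4812.5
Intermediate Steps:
A = 1/2 (A = 1/(1 + 1) = 1/2 ≈ 0.50000)
R = -7 (R = -1*7 = -7)
E(q) = 7/2 (E(q) = -7*(1/2 - 1) = -7*(-1/2) = 7/2)
-1375*E(-10 + 0) = -1375*7/2 = -9625/2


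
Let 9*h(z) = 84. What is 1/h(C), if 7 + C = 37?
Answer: 3/28 ≈ 0.10714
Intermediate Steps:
C = 30 (C = -7 + 37 = 30)
h(z) = 28/3 (h(z) = (1/9)*84 = 28/3)
1/h(C) = 1/(28/3) = 3/28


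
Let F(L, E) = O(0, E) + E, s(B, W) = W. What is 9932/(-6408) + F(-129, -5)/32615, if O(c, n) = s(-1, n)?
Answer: -16199813/10449846 ≈ -1.5502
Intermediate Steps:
O(c, n) = n
F(L, E) = 2*E (F(L, E) = E + E = 2*E)
9932/(-6408) + F(-129, -5)/32615 = 9932/(-6408) + (2*(-5))/32615 = 9932*(-1/6408) - 10*1/32615 = -2483/1602 - 2/6523 = -16199813/10449846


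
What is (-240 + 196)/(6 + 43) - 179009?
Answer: -8771485/49 ≈ -1.7901e+5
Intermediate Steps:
(-240 + 196)/(6 + 43) - 179009 = -44/49 - 179009 = -8771485/49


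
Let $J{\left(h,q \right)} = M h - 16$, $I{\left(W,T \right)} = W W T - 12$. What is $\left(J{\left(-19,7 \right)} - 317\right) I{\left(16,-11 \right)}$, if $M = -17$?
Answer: $28280$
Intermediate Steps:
$I{\left(W,T \right)} = -12 + T W^{2}$ ($I{\left(W,T \right)} = W^{2} T - 12 = T W^{2} - 12 = -12 + T W^{2}$)
$J{\left(h,q \right)} = -16 - 17 h$ ($J{\left(h,q \right)} = - 17 h - 16 = -16 - 17 h$)
$\left(J{\left(-19,7 \right)} - 317\right) I{\left(16,-11 \right)} = \left(\left(-16 - -323\right) - 317\right) \left(-12 - 11 \cdot 16^{2}\right) = \left(\left(-16 + 323\right) - 317\right) \left(-12 - 2816\right) = \left(307 - 317\right) \left(-12 - 2816\right) = \left(-10\right) \left(-2828\right) = 28280$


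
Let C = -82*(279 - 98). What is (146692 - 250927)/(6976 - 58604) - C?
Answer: 766367011/51628 ≈ 14844.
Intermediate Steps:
C = -14842 (C = -82*181 = -14842)
(146692 - 250927)/(6976 - 58604) - C = (146692 - 250927)/(6976 - 58604) - 1*(-14842) = -104235/(-51628) + 14842 = -104235*(-1/51628) + 14842 = 104235/51628 + 14842 = 766367011/51628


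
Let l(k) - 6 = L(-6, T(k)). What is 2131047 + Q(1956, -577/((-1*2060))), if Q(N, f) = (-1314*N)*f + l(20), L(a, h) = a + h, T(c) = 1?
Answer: 726740678/515 ≈ 1.4111e+6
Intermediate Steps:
l(k) = 1 (l(k) = 6 + (-6 + 1) = 6 - 5 = 1)
Q(N, f) = 1 - 1314*N*f (Q(N, f) = (-1314*N)*f + 1 = -1314*N*f + 1 = 1 - 1314*N*f)
2131047 + Q(1956, -577/((-1*2060))) = 2131047 + (1 - 1314*1956*(-577/((-1*2060)))) = 2131047 + (1 - 1314*1956*(-577/(-2060))) = 2131047 + (1 - 1314*1956*(-577*(-1/2060))) = 2131047 + (1 - 1314*1956*577/2060) = 2131047 + (1 - 370749042/515) = 2131047 - 370748527/515 = 726740678/515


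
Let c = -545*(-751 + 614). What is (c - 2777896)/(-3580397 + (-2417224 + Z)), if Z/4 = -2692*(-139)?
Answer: 2703231/4500869 ≈ 0.60060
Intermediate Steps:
Z = 1496752 (Z = 4*(-2692*(-139)) = 4*374188 = 1496752)
c = 74665 (c = -545*(-137) = 74665)
(c - 2777896)/(-3580397 + (-2417224 + Z)) = (74665 - 2777896)/(-3580397 + (-2417224 + 1496752)) = -2703231/(-3580397 - 920472) = -2703231/(-4500869) = -2703231*(-1/4500869) = 2703231/4500869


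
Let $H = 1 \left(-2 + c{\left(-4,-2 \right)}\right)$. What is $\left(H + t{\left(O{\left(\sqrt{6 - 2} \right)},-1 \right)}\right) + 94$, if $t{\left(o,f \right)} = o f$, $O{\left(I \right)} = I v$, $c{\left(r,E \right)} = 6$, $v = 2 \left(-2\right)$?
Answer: $106$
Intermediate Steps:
$v = -4$
$O{\left(I \right)} = - 4 I$ ($O{\left(I \right)} = I \left(-4\right) = - 4 I$)
$t{\left(o,f \right)} = f o$
$H = 4$ ($H = 1 \left(-2 + 6\right) = 1 \cdot 4 = 4$)
$\left(H + t{\left(O{\left(\sqrt{6 - 2} \right)},-1 \right)}\right) + 94 = \left(4 - - 4 \sqrt{6 - 2}\right) + 94 = \left(4 - - 4 \sqrt{4}\right) + 94 = \left(4 - \left(-4\right) 2\right) + 94 = \left(4 - -8\right) + 94 = \left(4 + 8\right) + 94 = 12 + 94 = 106$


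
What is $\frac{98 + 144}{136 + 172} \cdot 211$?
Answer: $\frac{2321}{14} \approx 165.79$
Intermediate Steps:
$\frac{98 + 144}{136 + 172} \cdot 211 = \frac{242}{308} \cdot 211 = 242 \cdot \frac{1}{308} \cdot 211 = \frac{11}{14} \cdot 211 = \frac{2321}{14}$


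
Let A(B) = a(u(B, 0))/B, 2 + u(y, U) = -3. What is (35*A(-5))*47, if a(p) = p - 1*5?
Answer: 3290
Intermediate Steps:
u(y, U) = -5 (u(y, U) = -2 - 3 = -5)
a(p) = -5 + p (a(p) = p - 5 = -5 + p)
A(B) = -10/B (A(B) = (-5 - 5)/B = -10/B)
(35*A(-5))*47 = (35*(-10/(-5)))*47 = (35*(-10*(-⅕)))*47 = (35*2)*47 = 70*47 = 3290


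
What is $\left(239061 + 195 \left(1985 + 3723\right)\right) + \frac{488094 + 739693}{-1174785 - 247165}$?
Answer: $\frac{1922647228163}{1421950} \approx 1.3521 \cdot 10^{6}$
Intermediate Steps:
$\left(239061 + 195 \left(1985 + 3723\right)\right) + \frac{488094 + 739693}{-1174785 - 247165} = \left(239061 + 195 \cdot 5708\right) + \frac{1227787}{-1421950} = \left(239061 + 1113060\right) + 1227787 \left(- \frac{1}{1421950}\right) = 1352121 - \frac{1227787}{1421950} = \frac{1922647228163}{1421950}$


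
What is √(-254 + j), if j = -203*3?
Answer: I*√863 ≈ 29.377*I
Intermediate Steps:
j = -609
√(-254 + j) = √(-254 - 609) = √(-863) = I*√863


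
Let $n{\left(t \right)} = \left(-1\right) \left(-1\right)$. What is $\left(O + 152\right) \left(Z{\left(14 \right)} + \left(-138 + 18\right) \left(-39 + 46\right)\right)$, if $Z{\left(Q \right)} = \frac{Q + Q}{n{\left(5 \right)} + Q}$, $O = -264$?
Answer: $\frac{1408064}{15} \approx 93871.0$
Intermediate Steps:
$n{\left(t \right)} = 1$
$Z{\left(Q \right)} = \frac{2 Q}{1 + Q}$ ($Z{\left(Q \right)} = \frac{Q + Q}{1 + Q} = \frac{2 Q}{1 + Q}$)
$\left(O + 152\right) \left(Z{\left(14 \right)} + \left(-138 + 18\right) \left(-39 + 46\right)\right) = \left(-264 + 152\right) \left(2 \cdot 14 \frac{1}{1 + 14} + \left(-138 + 18\right) \left(-39 + 46\right)\right) = - 112 \left(2 \cdot 14 \cdot \frac{1}{15} - 840\right) = - 112 \left(\frac{28}{15} - 840\right) = \left(-112\right) \left(- \frac{12572}{15}\right) = \frac{1408064}{15}$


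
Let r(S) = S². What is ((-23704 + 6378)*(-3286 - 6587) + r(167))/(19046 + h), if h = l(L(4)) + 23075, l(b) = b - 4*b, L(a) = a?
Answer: 171087487/42109 ≈ 4063.0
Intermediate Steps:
l(b) = -3*b
h = 23063 (h = -3*4 + 23075 = -12 + 23075 = 23063)
((-23704 + 6378)*(-3286 - 6587) + r(167))/(19046 + h) = ((-23704 + 6378)*(-3286 - 6587) + 167²)/(19046 + 23063) = (-17326*(-9873) + 27889)/42109 = (171059598 + 27889)*(1/42109) = 171087487*(1/42109) = 171087487/42109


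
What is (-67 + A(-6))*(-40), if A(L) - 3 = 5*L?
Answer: 3760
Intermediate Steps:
A(L) = 3 + 5*L
(-67 + A(-6))*(-40) = (-67 + (3 + 5*(-6)))*(-40) = (-67 + (3 - 30))*(-40) = (-67 - 27)*(-40) = -94*(-40) = 3760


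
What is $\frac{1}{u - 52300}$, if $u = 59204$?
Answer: $\frac{1}{6904} \approx 0.00014484$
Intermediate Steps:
$\frac{1}{u - 52300} = \frac{1}{59204 - 52300} = \frac{1}{6904}$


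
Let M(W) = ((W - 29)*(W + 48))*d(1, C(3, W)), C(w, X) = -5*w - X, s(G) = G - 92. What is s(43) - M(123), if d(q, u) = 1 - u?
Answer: -2234335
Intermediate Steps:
s(G) = -92 + G
C(w, X) = -X - 5*w
M(W) = (-29 + W)*(16 + W)*(48 + W) (M(W) = ((W - 29)*(W + 48))*(1 - (-W - 5*3)) = ((-29 + W)*(48 + W))*(1 - (-W - 15)) = ((-29 + W)*(48 + W))*(1 - (-15 - W)) = ((-29 + W)*(48 + W))*(1 + (15 + W)) = ((-29 + W)*(48 + W))*(16 + W) = (-29 + W)*(16 + W)*(48 + W))
s(43) - M(123) = (-92 + 43) - (16 + 123)*(-1392 + 123**2 + 19*123) = -49 - 139*(-1392 + 15129 + 2337) = -49 - 139*16074 = -49 - 1*2234286 = -49 - 2234286 = -2234335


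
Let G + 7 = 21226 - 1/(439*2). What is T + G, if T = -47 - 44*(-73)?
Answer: 21409151/878 ≈ 24384.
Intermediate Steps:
G = 18630281/878 (G = -7 + (21226 - 1/(439*2)) = -7 + (21226 - 1/878) = -7 + 18636427/878 = 18630281/878 ≈ 21219.)
T = 3165 (T = -47 + 3212 = 3165)
T + G = 3165 + 18630281/878 = 21409151/878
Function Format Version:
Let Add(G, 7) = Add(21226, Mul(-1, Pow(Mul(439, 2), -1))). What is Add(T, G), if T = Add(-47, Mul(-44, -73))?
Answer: Rational(21409151, 878) ≈ 24384.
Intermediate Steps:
G = Rational(18630281, 878) (G = Add(-7, Add(21226, Mul(-1, Pow(Mul(439, 2), -1)))) = Add(-7, Add(21226, Mul(-1, Pow(878, -1)))) = Add(-7, Add(21226, Mul(-1, Rational(1, 878)))) = Add(-7, Add(21226, Rational(-1, 878))) = Add(-7, Rational(18636427, 878)) = Rational(18630281, 878) ≈ 21219.)
T = 3165 (T = Add(-47, 3212) = 3165)
Add(T, G) = Add(3165, Rational(18630281, 878)) = Rational(21409151, 878)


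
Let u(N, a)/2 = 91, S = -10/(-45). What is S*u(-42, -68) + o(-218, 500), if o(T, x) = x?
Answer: 4864/9 ≈ 540.44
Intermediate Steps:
S = 2/9 (S = -10*(-1/45) = 2/9 ≈ 0.22222)
u(N, a) = 182 (u(N, a) = 2*91 = 182)
S*u(-42, -68) + o(-218, 500) = (2/9)*182 + 500 = 364/9 + 500 = 4864/9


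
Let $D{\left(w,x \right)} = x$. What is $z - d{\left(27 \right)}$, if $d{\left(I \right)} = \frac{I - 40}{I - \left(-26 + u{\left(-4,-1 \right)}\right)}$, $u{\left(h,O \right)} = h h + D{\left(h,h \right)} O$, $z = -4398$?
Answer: $- \frac{145121}{33} \approx -4397.6$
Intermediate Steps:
$u{\left(h,O \right)} = h^{2} + O h$ ($u{\left(h,O \right)} = h h + h O = h^{2} + O h$)
$d{\left(I \right)} = \frac{-40 + I}{6 + I}$ ($d{\left(I \right)} = \frac{I - 40}{I + \left(26 - - 4 \left(-1 - 4\right)\right)} = \frac{-40 + I}{I + \left(26 - \left(-4\right) \left(-5\right)\right)} = \frac{-40 + I}{I + \left(26 - 20\right)} = \frac{-40 + I}{I + 6} = \frac{-40 + I}{6 + I}$)
$z - d{\left(27 \right)} = -4398 - \frac{-40 + 27}{6 + 27} = -4398 - \frac{1}{33} \left(-13\right) = -4398 - - \frac{13}{33} = -4398 + \frac{13}{33} = - \frac{145121}{33}$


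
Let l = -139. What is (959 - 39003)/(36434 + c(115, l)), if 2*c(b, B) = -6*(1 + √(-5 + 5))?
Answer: -38044/36431 ≈ -1.0443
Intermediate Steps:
c(b, B) = -3 (c(b, B) = (-6*(1 + √(-5 + 5)))/2 = (-6*(1 + √0))/2 = (-6*(1 + 0))/2 = (-6*1)/2 = (½)*(-6) = -3)
(959 - 39003)/(36434 + c(115, l)) = (959 - 39003)/(36434 - 3) = -38044/36431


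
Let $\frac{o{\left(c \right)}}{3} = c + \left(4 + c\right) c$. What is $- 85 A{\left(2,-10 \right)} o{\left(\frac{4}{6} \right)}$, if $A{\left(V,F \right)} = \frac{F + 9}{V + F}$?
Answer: $- \frac{1445}{12} \approx -120.42$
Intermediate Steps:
$A{\left(V,F \right)} = \frac{9 + F}{F + V}$
$o{\left(c \right)} = 3 c + 3 c \left(4 + c\right)$ ($o{\left(c \right)} = 3 \left(c + \left(4 + c\right) c\right) = 3 \left(c + c \left(4 + c\right)\right) = 3 c + 3 c \left(4 + c\right)$)
$- 85 A{\left(2,-10 \right)} o{\left(\frac{4}{6} \right)} = - 85 \frac{9 - 10}{-10 + 2} \cdot 3 \cdot \frac{4}{6} \left(5 + \frac{4}{6}\right) = - 85 \frac{1}{-8} \left(-1\right) 3 \cdot 4 \cdot \frac{1}{6} \left(5 + 4 \cdot \frac{1}{6}\right) = - 85 \left(\left(- \frac{1}{8}\right) \left(-1\right)\right) 3 \cdot \frac{2}{3} \left(5 + \frac{2}{3}\right) = \left(-85\right) \frac{1}{8} \cdot 3 \cdot \frac{2}{3} \cdot \frac{17}{3} = \left(- \frac{85}{8}\right) \frac{34}{3} = - \frac{1445}{12}$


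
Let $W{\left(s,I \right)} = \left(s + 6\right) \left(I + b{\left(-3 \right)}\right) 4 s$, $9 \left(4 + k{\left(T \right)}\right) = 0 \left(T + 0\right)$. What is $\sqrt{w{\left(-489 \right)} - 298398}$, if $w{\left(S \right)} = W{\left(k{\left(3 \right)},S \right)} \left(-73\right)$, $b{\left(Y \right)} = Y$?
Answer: $i \sqrt{1447710} \approx 1203.2 i$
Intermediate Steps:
$k{\left(T \right)} = -4$ ($k{\left(T \right)} = -4 + \frac{0 \left(T + 0\right)}{9} = -4 + \frac{0 T}{9} = -4 + \frac{1}{9} \cdot 0 = -4 + 0 = -4$)
$W{\left(s,I \right)} = 4 s \left(-3 + I\right) \left(6 + s\right)$ ($W{\left(s,I \right)} = \left(s + 6\right) \left(I - 3\right) 4 s = \left(6 + s\right) \left(-3 + I\right) 4 s = \left(-3 + I\right) \left(6 + s\right) 4 s = 4 \left(-3 + I\right) \left(6 + s\right) s = 4 s \left(-3 + I\right) \left(6 + s\right)$)
$w{\left(S \right)} = -7008 + 2336 S$ ($w{\left(S \right)} = 4 \left(-4\right) \left(-18 - -12 + 6 S + S \left(-4\right)\right) \left(-73\right) = 4 \left(-4\right) \left(-18 + 12 + 6 S - 4 S\right) \left(-73\right) = 4 \left(-4\right) \left(-6 + 2 S\right) \left(-73\right) = \left(96 - 32 S\right) \left(-73\right) = -7008 + 2336 S$)
$\sqrt{w{\left(-489 \right)} - 298398} = \sqrt{\left(-7008 + 2336 \left(-489\right)\right) - 298398} = \sqrt{\left(-7008 - 1142304\right) - 298398} = \sqrt{-1149312 - 298398} = \sqrt{-1447710} = i \sqrt{1447710}$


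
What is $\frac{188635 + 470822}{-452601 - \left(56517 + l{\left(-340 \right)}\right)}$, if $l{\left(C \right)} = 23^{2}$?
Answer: $- \frac{659457}{509647} \approx -1.2939$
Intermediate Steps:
$l{\left(C \right)} = 529$
$\frac{188635 + 470822}{-452601 - \left(56517 + l{\left(-340 \right)}\right)} = \frac{188635 + 470822}{-452601 - 57046} = \frac{659457}{-452601 - 57046} = \frac{659457}{-509647} = 659457 \left(- \frac{1}{509647}\right) = - \frac{659457}{509647}$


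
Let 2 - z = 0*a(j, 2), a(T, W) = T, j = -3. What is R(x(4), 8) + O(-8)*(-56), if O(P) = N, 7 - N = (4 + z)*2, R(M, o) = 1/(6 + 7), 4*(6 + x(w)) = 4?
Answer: 3641/13 ≈ 280.08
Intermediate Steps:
x(w) = -5 (x(w) = -6 + (¼)*4 = -6 + 1 = -5)
z = 2 (z = 2 - 0*(-3) = 2 - 1*0 = 2 + 0 = 2)
R(M, o) = 1/13
N = -5 (N = 7 - (4 + 2)*2 = 7 - 6*2 = 7 - 1*12 = 7 - 12 = -5)
O(P) = -5
R(x(4), 8) + O(-8)*(-56) = 1/13 - 5*(-56) = 1/13 + 280 = 3641/13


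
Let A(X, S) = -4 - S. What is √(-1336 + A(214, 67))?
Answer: I*√1407 ≈ 37.51*I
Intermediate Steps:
√(-1336 + A(214, 67)) = √(-1336 + (-4 - 1*67)) = √(-1336 + (-4 - 67)) = √(-1336 - 71) = √(-1407) = I*√1407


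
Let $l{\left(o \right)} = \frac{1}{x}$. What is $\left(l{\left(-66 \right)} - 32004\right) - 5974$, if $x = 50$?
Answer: $- \frac{1898899}{50} \approx -37978.0$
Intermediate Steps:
$l{\left(o \right)} = \frac{1}{50}$
$\left(l{\left(-66 \right)} - 32004\right) - 5974 = \left(\frac{1}{50} - 32004\right) - 5974 = - \frac{1600199}{50} - 5974 = - \frac{1898899}{50}$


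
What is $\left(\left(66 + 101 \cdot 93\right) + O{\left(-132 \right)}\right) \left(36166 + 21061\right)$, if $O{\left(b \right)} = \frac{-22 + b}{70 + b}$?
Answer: $\frac{16785022462}{31} \approx 5.4145 \cdot 10^{8}$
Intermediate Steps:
$O{\left(b \right)} = \frac{-22 + b}{70 + b}$
$\left(\left(66 + 101 \cdot 93\right) + O{\left(-132 \right)}\right) \left(36166 + 21061\right) = \left(\left(66 + 101 \cdot 93\right) + \frac{-22 - 132}{70 - 132}\right) \left(36166 + 21061\right) = \left(\left(66 + 9393\right) + \frac{1}{-62} \left(-154\right)\right) 57227 = \left(9459 - - \frac{77}{31}\right) 57227 = \left(9459 + \frac{77}{31}\right) 57227 = \frac{293306}{31} \cdot 57227 = \frac{16785022462}{31}$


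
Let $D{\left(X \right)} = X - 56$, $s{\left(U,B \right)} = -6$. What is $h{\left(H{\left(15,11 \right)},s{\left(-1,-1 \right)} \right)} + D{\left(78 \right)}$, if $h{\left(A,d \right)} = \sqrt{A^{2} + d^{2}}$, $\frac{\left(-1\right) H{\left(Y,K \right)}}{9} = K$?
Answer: $22 + 3 \sqrt{1093} \approx 121.18$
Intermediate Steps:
$H{\left(Y,K \right)} = - 9 K$
$D{\left(X \right)} = -56 + X$ ($D{\left(X \right)} = X - 56 = -56 + X$)
$h{\left(H{\left(15,11 \right)},s{\left(-1,-1 \right)} \right)} + D{\left(78 \right)} = \sqrt{\left(\left(-9\right) 11\right)^{2} + \left(-6\right)^{2}} + \left(-56 + 78\right) = \sqrt{\left(-99\right)^{2} + 36} + 22 = \sqrt{9801 + 36} + 22 = \sqrt{9837} + 22 = 3 \sqrt{1093} + 22 = 22 + 3 \sqrt{1093}$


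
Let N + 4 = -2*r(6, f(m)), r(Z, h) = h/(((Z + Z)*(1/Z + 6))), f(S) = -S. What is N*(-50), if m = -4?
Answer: 7600/37 ≈ 205.41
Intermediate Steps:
r(Z, h) = h/(2*Z*(6 + 1/Z)) (r(Z, h) = h/(((2*Z)*(6 + 1/Z))) = h/((2*Z*(6 + 1/Z))) = h*(1/(2*Z*(6 + 1/Z))) = h/(2*Z*(6 + 1/Z)))
N = -152/37 (N = -4 - (-1*(-4))/(1 + 6*6) = -4 - 4/(1 + 36) = -4 - 4/37 = -152/37 ≈ -4.1081)
N*(-50) = -152/37*(-50) = 7600/37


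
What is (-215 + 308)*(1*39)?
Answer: 3627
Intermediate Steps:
(-215 + 308)*(1*39) = 93*39 = 3627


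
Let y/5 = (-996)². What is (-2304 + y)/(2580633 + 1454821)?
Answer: 2478888/2017727 ≈ 1.2286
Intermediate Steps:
y = 4960080 (y = 5*(-996)² = 5*992016 = 4960080)
(-2304 + y)/(2580633 + 1454821) = (-2304 + 4960080)/(2580633 + 1454821) = 4957776/4035454 = 4957776*(1/4035454) = 2478888/2017727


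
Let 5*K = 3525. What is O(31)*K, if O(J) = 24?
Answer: 16920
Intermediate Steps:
K = 705 (K = (1/5)*3525 = 705)
O(31)*K = 24*705 = 16920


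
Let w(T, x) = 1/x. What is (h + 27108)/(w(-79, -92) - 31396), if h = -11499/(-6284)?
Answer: -1306079311/1512576081 ≈ -0.86348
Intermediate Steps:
h = 11499/6284 (h = -11499*(-1/6284) = 11499/6284 ≈ 1.8299)
(h + 27108)/(w(-79, -92) - 31396) = (11499/6284 + 27108)/(1/(-92) - 31396) = 170358171/(6284*(-1/92 - 31396)) = 170358171/(6284*(-2888433/92)) = (170358171/6284)*(-92/2888433) = -1306079311/1512576081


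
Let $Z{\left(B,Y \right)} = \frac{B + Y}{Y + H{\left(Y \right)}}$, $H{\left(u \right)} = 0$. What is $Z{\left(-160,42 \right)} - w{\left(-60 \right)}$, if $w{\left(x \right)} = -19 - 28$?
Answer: $\frac{928}{21} \approx 44.19$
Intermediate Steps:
$w{\left(x \right)} = -47$
$Z{\left(B,Y \right)} = \frac{B + Y}{Y}$ ($Z{\left(B,Y \right)} = \frac{B + Y}{Y + 0} = \frac{B + Y}{Y}$)
$Z{\left(-160,42 \right)} - w{\left(-60 \right)} = \frac{-160 + 42}{42} - -47 = \frac{1}{42} \left(-118\right) + 47 = - \frac{59}{21} + 47 = \frac{928}{21}$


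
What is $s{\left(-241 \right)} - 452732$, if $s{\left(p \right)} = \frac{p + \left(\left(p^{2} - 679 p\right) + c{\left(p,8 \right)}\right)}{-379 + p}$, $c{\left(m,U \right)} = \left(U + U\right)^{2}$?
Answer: $- \frac{56183115}{124} \approx -4.5309 \cdot 10^{5}$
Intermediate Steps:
$c{\left(m,U \right)} = 4 U^{2}$ ($c{\left(m,U \right)} = \left(2 U\right)^{2} = 4 U^{2}$)
$s{\left(p \right)} = \frac{256 + p^{2} - 678 p}{-379 + p}$ ($s{\left(p \right)} = \frac{p + \left(\left(p^{2} - 679 p\right) + 4 \cdot 8^{2}\right)}{-379 + p} = \frac{p + \left(\left(p^{2} - 679 p\right) + 4 \cdot 64\right)}{-379 + p} = \frac{p + \left(\left(p^{2} - 679 p\right) + 256\right)}{-379 + p} = \frac{p + \left(256 + p^{2} - 679 p\right)}{-379 + p} = \frac{256 + p^{2} - 678 p}{-379 + p}$)
$s{\left(-241 \right)} - 452732 = \frac{256 + \left(-241\right)^{2} - -163398}{-379 - 241} - 452732 = \frac{256 + 58081 + 163398}{-620} - 452732 = \left(- \frac{1}{620}\right) 221735 - 452732 = - \frac{44347}{124} - 452732 = - \frac{56183115}{124}$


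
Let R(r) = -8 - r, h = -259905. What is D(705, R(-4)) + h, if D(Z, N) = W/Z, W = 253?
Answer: -183232772/705 ≈ -2.5990e+5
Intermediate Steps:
D(Z, N) = 253/Z
D(705, R(-4)) + h = 253/705 - 259905 = -183232772/705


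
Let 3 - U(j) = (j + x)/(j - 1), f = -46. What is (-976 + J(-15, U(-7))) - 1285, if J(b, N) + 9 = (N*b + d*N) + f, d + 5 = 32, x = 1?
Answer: -2289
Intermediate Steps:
d = 27 (d = -5 + 32 = 27)
U(j) = 3 - (1 + j)/(-1 + j) (U(j) = 3 - (j + 1)/(j - 1) = 3 - (1 + j)/(-1 + j))
J(b, N) = -55 + 27*N + N*b (J(b, N) = -9 + ((N*b + 27*N) - 46) = -9 + ((27*N + N*b) - 46) = -9 + (-46 + 27*N + N*b) = -55 + 27*N + N*b)
(-976 + J(-15, U(-7))) - 1285 = (-976 + (-55 + 27*(2*(-2 - 7)/(-1 - 7)) + (2*(-2 - 7)/(-1 - 7))*(-15))) - 1285 = (-976 + (-55 + 27*(2*(-9)/(-8)) + (2*(-9)/(-8))*(-15))) - 1285 = (-976 + (-55 + 27*(2*(-⅛)*(-9)) + (2*(-⅛)*(-9))*(-15))) - 1285 = (-976 + (-55 + 27*(9/4) + (9/4)*(-15))) - 1285 = (-976 + (-55 + 243/4 - 135/4)) - 1285 = (-976 - 28) - 1285 = -1004 - 1285 = -2289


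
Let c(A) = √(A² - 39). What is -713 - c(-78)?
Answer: -713 - √6045 ≈ -790.75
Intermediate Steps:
c(A) = √(-39 + A²)
-713 - c(-78) = -713 - √(-39 + (-78)²) = -713 - √(-39 + 6084) = -713 - √6045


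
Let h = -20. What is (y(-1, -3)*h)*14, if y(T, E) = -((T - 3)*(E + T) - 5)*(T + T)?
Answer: -6160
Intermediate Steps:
y(T, E) = -2*T*(-5 + (-3 + T)*(E + T)) (y(T, E) = -((-3 + T)*(E + T) - 5)*2*T = -(-5 + (-3 + T)*(E + T))*2*T = -2*T*(-5 + (-3 + T)*(E + T)))
(y(-1, -3)*h)*14 = ((2*(-1)*(5 - 1*(-1)² + 3*(-3) + 3*(-1) - 1*(-3)*(-1)))*(-20))*14 = ((2*(-1)*(5 - 1*1 - 9 - 3 - 3))*(-20))*14 = ((2*(-1)*(5 - 1 - 9 - 3 - 3))*(-20))*14 = ((2*(-1)*(-11))*(-20))*14 = (22*(-20))*14 = -440*14 = -6160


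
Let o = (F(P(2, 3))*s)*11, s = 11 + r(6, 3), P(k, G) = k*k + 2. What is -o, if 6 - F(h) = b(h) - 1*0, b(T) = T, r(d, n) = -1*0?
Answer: 0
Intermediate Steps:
r(d, n) = 0
P(k, G) = 2 + k² (P(k, G) = k² + 2 = 2 + k²)
F(h) = 6 - h (F(h) = 6 - (h - 1*0) = 6 - (h + 0) = 6 - h)
s = 11 (s = 11 + 0 = 11)
o = 0 (o = ((6 - (2 + 2²))*11)*11 = ((6 - (2 + 4))*11)*11 = ((6 - 1*6)*11)*11 = ((6 - 6)*11)*11 = (0*11)*11 = 0*11 = 0)
-o = -1*0 = 0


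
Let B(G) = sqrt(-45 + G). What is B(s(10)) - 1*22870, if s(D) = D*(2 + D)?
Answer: -22870 + 5*sqrt(3) ≈ -22861.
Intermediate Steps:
B(s(10)) - 1*22870 = sqrt(-45 + 10*(2 + 10)) - 1*22870 = sqrt(-45 + 10*12) - 22870 = sqrt(-45 + 120) - 22870 = sqrt(75) - 22870 = 5*sqrt(3) - 22870 = -22870 + 5*sqrt(3)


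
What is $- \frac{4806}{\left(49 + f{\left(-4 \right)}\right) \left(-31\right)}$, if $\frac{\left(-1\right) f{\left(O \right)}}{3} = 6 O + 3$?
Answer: $\frac{2403}{1736} \approx 1.3842$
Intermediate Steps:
$f{\left(O \right)} = -9 - 18 O$ ($f{\left(O \right)} = - 3 \left(6 O + 3\right) = - 3 \left(3 + 6 O\right) = -9 - 18 O$)
$- \frac{4806}{\left(49 + f{\left(-4 \right)}\right) \left(-31\right)} = - \frac{4806}{\left(49 - -63\right) \left(-31\right)} = - \frac{4806}{\left(49 + \left(-9 + 72\right)\right) \left(-31\right)} = - \frac{4806}{\left(49 + 63\right) \left(-31\right)} = - \frac{4806}{112 \left(-31\right)} = - \frac{4806}{-3472} = \left(-4806\right) \left(- \frac{1}{3472}\right) = \frac{2403}{1736}$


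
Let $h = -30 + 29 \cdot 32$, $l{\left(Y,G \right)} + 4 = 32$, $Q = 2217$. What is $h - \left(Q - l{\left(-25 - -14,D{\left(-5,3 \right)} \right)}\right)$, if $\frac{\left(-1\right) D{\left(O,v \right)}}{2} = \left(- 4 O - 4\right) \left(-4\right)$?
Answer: $-1291$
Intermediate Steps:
$D{\left(O,v \right)} = -32 - 32 O$ ($D{\left(O,v \right)} = - 2 \left(- 4 O - 4\right) \left(-4\right) = - 2 \left(-4 - 4 O\right) \left(-4\right) = - 2 \left(16 + 16 O\right) = -32 - 32 O$)
$l{\left(Y,G \right)} = 28$ ($l{\left(Y,G \right)} = -4 + 32 = 28$)
$h = 898$ ($h = -30 + 928 = 898$)
$h - \left(Q - l{\left(-25 - -14,D{\left(-5,3 \right)} \right)}\right) = 898 - \left(2217 - 28\right) = 898 - 2189 = -1291$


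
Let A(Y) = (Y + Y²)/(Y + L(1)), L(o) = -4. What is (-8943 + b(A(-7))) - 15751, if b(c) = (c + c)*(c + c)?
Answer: -2980918/121 ≈ -24636.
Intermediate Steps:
A(Y) = (Y + Y²)/(-4 + Y) (A(Y) = (Y + Y²)/(Y - 4) = (Y + Y²)/(-4 + Y))
b(c) = 4*c² (b(c) = (2*c)*(2*c) = 4*c²)
(-8943 + b(A(-7))) - 15751 = (-8943 + 4*(-7*(1 - 7)/(-4 - 7))²) - 15751 = (-8943 + 4*(-7*(-6)/(-11))²) - 15751 = (-8943 + 4*(-7*(-1/11)*(-6))²) - 15751 = (-8943 + 4*(-42/11)²) - 15751 = (-8943 + 4*(1764/121)) - 15751 = (-8943 + 7056/121) - 15751 = -1075047/121 - 15751 = -2980918/121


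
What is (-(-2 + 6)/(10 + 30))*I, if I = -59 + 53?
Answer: ⅗ ≈ 0.60000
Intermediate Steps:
I = -6
(-(-2 + 6)/(10 + 30))*I = -(-2 + 6)/(10 + 30)*(-6) = -4/40*(-6) = -1*⅒*(-6) = -⅒*(-6) = ⅗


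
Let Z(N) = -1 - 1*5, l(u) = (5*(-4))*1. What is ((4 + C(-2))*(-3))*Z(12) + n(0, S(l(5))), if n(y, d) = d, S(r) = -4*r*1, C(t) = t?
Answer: 116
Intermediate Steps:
l(u) = -20 (l(u) = -20*1 = -20)
Z(N) = -6 (Z(N) = -1 - 5 = -6)
S(r) = -4*r
((4 + C(-2))*(-3))*Z(12) + n(0, S(l(5))) = ((4 - 2)*(-3))*(-6) - 4*(-20) = (2*(-3))*(-6) + 80 = -6*(-6) + 80 = 36 + 80 = 116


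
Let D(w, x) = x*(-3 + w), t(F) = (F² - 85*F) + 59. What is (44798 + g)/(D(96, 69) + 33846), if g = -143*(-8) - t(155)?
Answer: 35033/40263 ≈ 0.87010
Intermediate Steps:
t(F) = 59 + F² - 85*F
g = -9765 (g = -143*(-8) - (59 + 155² - 85*155) = 1144 - (59 + 24025 - 13175) = 1144 - 1*10909 = 1144 - 10909 = -9765)
(44798 + g)/(D(96, 69) + 33846) = (44798 - 9765)/(69*(-3 + 96) + 33846) = 35033/(69*93 + 33846) = 35033/(6417 + 33846) = 35033/40263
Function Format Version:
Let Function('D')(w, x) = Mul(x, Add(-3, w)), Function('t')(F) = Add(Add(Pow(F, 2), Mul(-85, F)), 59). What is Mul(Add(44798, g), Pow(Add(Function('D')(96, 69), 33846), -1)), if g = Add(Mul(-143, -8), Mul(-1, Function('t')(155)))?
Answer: Rational(35033, 40263) ≈ 0.87010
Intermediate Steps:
Function('t')(F) = Add(59, Pow(F, 2), Mul(-85, F))
g = -9765 (g = Add(Mul(-143, -8), Mul(-1, Add(59, Pow(155, 2), Mul(-85, 155)))) = Add(1144, Mul(-1, Add(59, 24025, -13175))) = Add(1144, Mul(-1, 10909)) = Add(1144, -10909) = -9765)
Mul(Add(44798, g), Pow(Add(Function('D')(96, 69), 33846), -1)) = Mul(Add(44798, -9765), Pow(Add(Mul(69, Add(-3, 96)), 33846), -1)) = Mul(35033, Pow(Add(Mul(69, 93), 33846), -1)) = Mul(35033, Pow(Add(6417, 33846), -1)) = Mul(35033, Pow(40263, -1)) = Mul(35033, Rational(1, 40263)) = Rational(35033, 40263)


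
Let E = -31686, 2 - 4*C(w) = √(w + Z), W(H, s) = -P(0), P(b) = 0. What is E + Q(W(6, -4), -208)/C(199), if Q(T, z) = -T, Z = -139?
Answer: -31686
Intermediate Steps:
W(H, s) = 0 (W(H, s) = -1*0 = 0)
C(w) = ½ - √(-139 + w)/4 (C(w) = ½ - √(w - 139)/4 = ½ - √(-139 + w)/4)
E + Q(W(6, -4), -208)/C(199) = -31686 + (-1*0)/(½ - √(-139 + 199)/4) = -31686 + 0/(½ - √15/2) = -31686 + 0 = -31686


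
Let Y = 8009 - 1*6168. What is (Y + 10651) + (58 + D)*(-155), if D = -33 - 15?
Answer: 10942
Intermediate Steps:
D = -48
Y = 1841 (Y = 8009 - 6168 = 1841)
(Y + 10651) + (58 + D)*(-155) = (1841 + 10651) + (58 - 48)*(-155) = 12492 + 10*(-155) = 12492 - 1550 = 10942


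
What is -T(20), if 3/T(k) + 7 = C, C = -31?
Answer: 3/38 ≈ 0.078947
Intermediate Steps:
T(k) = -3/38 (T(k) = 3/(-7 - 31) = 3/(-38) = 3*(-1/38) = -3/38)
-T(20) = -1*(-3/38) = 3/38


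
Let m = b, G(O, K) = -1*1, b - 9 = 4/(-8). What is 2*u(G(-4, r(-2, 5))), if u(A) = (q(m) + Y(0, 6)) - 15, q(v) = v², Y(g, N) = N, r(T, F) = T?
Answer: 253/2 ≈ 126.50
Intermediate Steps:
b = 17/2 (b = 9 + 4/(-8) = 9 + 4*(-⅛) = 9 - ½ = 17/2 ≈ 8.5000)
G(O, K) = -1
m = 17/2 ≈ 8.5000
u(A) = 253/4 (u(A) = ((17/2)² + 6) - 15 = (289/4 + 6) - 15 = 313/4 - 15 = 253/4)
2*u(G(-4, r(-2, 5))) = 2*(253/4) = 253/2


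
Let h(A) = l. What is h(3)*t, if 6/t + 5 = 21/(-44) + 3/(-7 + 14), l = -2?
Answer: 3696/1555 ≈ 2.3769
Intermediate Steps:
h(A) = -2
t = -1848/1555 (t = 6/(-5 + (21/(-44) + 3/(-7 + 14))) = 6/(-5 + (21*(-1/44) + 3/7)) = 6/(-5 + (-21/44 + 3*(⅐))) = 6/(-5 + (-21/44 + 3/7)) = 6/(-5 - 15/308) = 6/(-1555/308) = 6*(-308/1555) = -1848/1555 ≈ -1.1884)
h(3)*t = -2*(-1848/1555) = 3696/1555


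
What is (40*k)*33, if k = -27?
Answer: -35640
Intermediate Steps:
(40*k)*33 = (40*(-27))*33 = -1080*33 = -35640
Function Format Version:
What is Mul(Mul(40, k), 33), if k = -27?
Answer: -35640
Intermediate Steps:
Mul(Mul(40, k), 33) = Mul(Mul(40, -27), 33) = Mul(-1080, 33) = -35640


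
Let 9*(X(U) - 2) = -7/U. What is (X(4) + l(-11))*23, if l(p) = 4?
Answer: 4807/36 ≈ 133.53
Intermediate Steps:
X(U) = 2 - 7/(9*U) (X(U) = 2 + (-7/U)/9 = 2 - 7/(9*U))
(X(4) + l(-11))*23 = ((2 - 7/9/4) + 4)*23 = ((2 - 7/9*1/4) + 4)*23 = ((2 - 7/36) + 4)*23 = (65/36 + 4)*23 = (209/36)*23 = 4807/36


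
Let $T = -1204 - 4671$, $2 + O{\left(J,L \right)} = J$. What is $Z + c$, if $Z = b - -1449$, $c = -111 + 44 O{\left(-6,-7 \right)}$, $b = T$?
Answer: $-4889$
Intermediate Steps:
$O{\left(J,L \right)} = -2 + J$
$T = -5875$ ($T = -1204 - 4671 = -5875$)
$b = -5875$
$c = -463$ ($c = -111 + 44 \left(-2 - 6\right) = -111 + 44 \left(-8\right) = -111 - 352 = -463$)
$Z = -4426$ ($Z = -5875 - -1449 = -5875 + 1449 = -4426$)
$Z + c = -4426 - 463 = -4889$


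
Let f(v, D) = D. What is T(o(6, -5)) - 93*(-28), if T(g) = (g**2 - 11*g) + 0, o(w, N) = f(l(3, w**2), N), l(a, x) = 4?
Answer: 2684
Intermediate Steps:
o(w, N) = N
T(g) = g**2 - 11*g
T(o(6, -5)) - 93*(-28) = -5*(-11 - 5) - 93*(-28) = -5*(-16) + 2604 = 80 + 2604 = 2684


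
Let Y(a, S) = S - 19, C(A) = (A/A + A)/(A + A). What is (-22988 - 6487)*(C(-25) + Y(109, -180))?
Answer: 5851377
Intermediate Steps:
C(A) = (1 + A)/(2*A) (C(A) = (1 + A)/((2*A)) = (1 + A)*(1/(2*A)) = (1 + A)/(2*A))
Y(a, S) = -19 + S
(-22988 - 6487)*(C(-25) + Y(109, -180)) = (-22988 - 6487)*((1/2)*(1 - 25)/(-25) + (-19 - 180)) = -29475*((1/2)*(-1/25)*(-24) - 199) = -29475*(12/25 - 199) = -29475*(-4963/25) = 5851377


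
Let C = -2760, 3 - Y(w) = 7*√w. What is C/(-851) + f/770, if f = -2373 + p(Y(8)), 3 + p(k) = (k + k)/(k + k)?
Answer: 905/5698 ≈ 0.15883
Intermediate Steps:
Y(w) = 3 - 7*√w
p(k) = -2 (p(k) = -3 + (k + k)/(k + k) = -3 + (2*k)/((2*k)) = -3 + (2*k)*(1/(2*k)) = -3 + 1 = -2)
f = -2375 (f = -2373 - 2 = -2375)
C/(-851) + f/770 = -2760/(-851) - 2375/770 = -2760*(-1/851) - 2375*1/770 = 120/37 - 475/154 = 905/5698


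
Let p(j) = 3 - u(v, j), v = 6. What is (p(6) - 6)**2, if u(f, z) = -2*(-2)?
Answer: 49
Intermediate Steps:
u(f, z) = 4
p(j) = -1 (p(j) = 3 - 1*4 = 3 - 4 = -1)
(p(6) - 6)**2 = (-1 - 6)**2 = (-7)**2 = 49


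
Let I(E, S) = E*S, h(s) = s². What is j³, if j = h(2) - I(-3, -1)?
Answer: 1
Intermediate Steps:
j = 1 (j = 2² - (-3)*(-1) = 4 - 1*3 = 4 - 3 = 1)
j³ = 1³ = 1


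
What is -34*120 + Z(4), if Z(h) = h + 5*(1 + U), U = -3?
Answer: -4086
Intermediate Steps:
Z(h) = -10 + h (Z(h) = h + 5*(1 - 3) = h + 5*(-2) = h - 10 = -10 + h)
-34*120 + Z(4) = -34*120 + (-10 + 4) = -4080 - 6 = -4086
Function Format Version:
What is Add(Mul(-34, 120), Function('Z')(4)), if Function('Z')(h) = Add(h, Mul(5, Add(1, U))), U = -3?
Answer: -4086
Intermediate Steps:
Function('Z')(h) = Add(-10, h) (Function('Z')(h) = Add(h, Mul(5, Add(1, -3))) = Add(h, Mul(5, -2)) = Add(h, -10) = Add(-10, h))
Add(Mul(-34, 120), Function('Z')(4)) = Add(Mul(-34, 120), Add(-10, 4)) = Add(-4080, -6) = -4086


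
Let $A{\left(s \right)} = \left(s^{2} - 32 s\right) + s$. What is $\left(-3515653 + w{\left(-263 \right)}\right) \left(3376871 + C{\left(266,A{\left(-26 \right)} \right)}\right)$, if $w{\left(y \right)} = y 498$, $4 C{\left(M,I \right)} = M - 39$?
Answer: $- \frac{49257583640797}{4} \approx -1.2314 \cdot 10^{13}$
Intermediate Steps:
$A{\left(s \right)} = s^{2} - 31 s$
$C{\left(M,I \right)} = - \frac{39}{4} + \frac{M}{4}$ ($C{\left(M,I \right)} = \frac{M - 39}{4} = \frac{-39 + M}{4} = - \frac{39}{4} + \frac{M}{4}$)
$w{\left(y \right)} = 498 y$
$\left(-3515653 + w{\left(-263 \right)}\right) \left(3376871 + C{\left(266,A{\left(-26 \right)} \right)}\right) = \left(-3515653 + 498 \left(-263\right)\right) \left(3376871 + \left(- \frac{39}{4} + \frac{1}{4} \cdot 266\right)\right) = \left(-3515653 - 130974\right) \left(3376871 + \left(- \frac{39}{4} + \frac{133}{2}\right)\right) = - 3646627 \left(3376871 + \frac{227}{4}\right) = \left(-3646627\right) \frac{13507711}{4} = - \frac{49257583640797}{4}$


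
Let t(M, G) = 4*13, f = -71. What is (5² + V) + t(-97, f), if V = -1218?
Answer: -1141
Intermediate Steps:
t(M, G) = 52
(5² + V) + t(-97, f) = (5² - 1218) + 52 = (25 - 1218) + 52 = -1193 + 52 = -1141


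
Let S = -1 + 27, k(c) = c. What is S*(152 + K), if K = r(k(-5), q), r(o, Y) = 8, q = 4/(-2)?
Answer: 4160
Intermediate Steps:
q = -2 (q = 4*(-½) = -2)
K = 8
S = 26
S*(152 + K) = 26*(152 + 8) = 26*160 = 4160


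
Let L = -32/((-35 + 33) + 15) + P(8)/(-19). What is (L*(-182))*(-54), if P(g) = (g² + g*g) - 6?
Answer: -1658664/19 ≈ -87298.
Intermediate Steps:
P(g) = -6 + 2*g² (P(g) = (g² + g²) - 6 = 2*g² - 6 = -6 + 2*g²)
L = -2194/247 (L = -32/((-35 + 33) + 15) + (-6 + 2*8²)/(-19) = -32/(-2 + 15) + (-6 + 2*64)*(-1/19) = -32/13 + (-6 + 128)*(-1/19) = -32*1/13 + 122*(-1/19) = -32/13 - 122/19 = -2194/247 ≈ -8.8826)
(L*(-182))*(-54) = -2194/247*(-182)*(-54) = (30716/19)*(-54) = -1658664/19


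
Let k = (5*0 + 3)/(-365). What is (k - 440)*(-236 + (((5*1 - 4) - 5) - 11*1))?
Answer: 40311353/365 ≈ 1.1044e+5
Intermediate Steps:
k = -3/365 (k = (0 + 3)*(-1/365) = 3*(-1/365) = -3/365 ≈ -0.0082192)
(k - 440)*(-236 + (((5*1 - 4) - 5) - 11*1)) = (-3/365 - 440)*(-236 + (((5*1 - 4) - 5) - 11*1)) = -160603*(-236 + (((5 - 4) - 5) - 11))/365 = -160603*(-236 + ((1 - 5) - 11))/365 = -160603*(-236 + (-4 - 11))/365 = -160603*(-236 - 15)/365 = -160603/365*(-251) = 40311353/365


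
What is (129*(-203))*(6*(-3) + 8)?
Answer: 261870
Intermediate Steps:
(129*(-203))*(6*(-3) + 8) = -26187*(-18 + 8) = -26187*(-10) = 261870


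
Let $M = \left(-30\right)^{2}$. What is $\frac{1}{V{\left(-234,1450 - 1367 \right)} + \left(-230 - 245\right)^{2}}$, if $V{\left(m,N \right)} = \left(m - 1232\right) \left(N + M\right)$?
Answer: $- \frac{1}{1215453} \approx -8.2274 \cdot 10^{-7}$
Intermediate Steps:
$M = 900$
$V{\left(m,N \right)} = \left(-1232 + m\right) \left(900 + N\right)$ ($V{\left(m,N \right)} = \left(m - 1232\right) \left(N + 900\right) = \left(-1232 + m\right) \left(900 + N\right)$)
$\frac{1}{V{\left(-234,1450 - 1367 \right)} + \left(-230 - 245\right)^{2}} = \frac{1}{\left(-1108800 - 1232 \left(1450 - 1367\right) + 900 \left(-234\right) + \left(1450 - 1367\right) \left(-234\right)\right) + \left(-230 - 245\right)^{2}} = \frac{1}{\left(-1108800 - 102256 - 210600 + 83 \left(-234\right)\right) + \left(-475\right)^{2}} = \frac{1}{\left(-1108800 - 102256 - 210600 - 19422\right) + 225625} = \frac{1}{-1441078 + 225625} = \frac{1}{-1215453} = - \frac{1}{1215453}$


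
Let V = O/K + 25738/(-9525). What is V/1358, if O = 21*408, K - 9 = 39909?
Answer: -78816607/43028111175 ≈ -0.0018317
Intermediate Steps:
K = 39918 (K = 9 + 39909 = 39918)
O = 8568
V = -157633214/63369825 (V = 8568/39918 + 25738/(-9525) = 8568*(1/39918) + 25738*(-1/9525) = 1428/6653 - 25738/9525 = -157633214/63369825 ≈ -2.4875)
V/1358 = -157633214/63369825/1358 = -157633214/63369825*1/1358 = -78816607/43028111175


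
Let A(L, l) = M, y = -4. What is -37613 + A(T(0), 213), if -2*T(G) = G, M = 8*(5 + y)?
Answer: -37605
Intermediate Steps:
M = 8 (M = 8*(5 - 4) = 8*1 = 8)
T(G) = -G/2
A(L, l) = 8
-37613 + A(T(0), 213) = -37613 + 8 = -37605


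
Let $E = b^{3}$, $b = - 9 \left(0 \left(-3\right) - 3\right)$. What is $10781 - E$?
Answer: $-8902$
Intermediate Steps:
$b = 27$ ($b = - 9 \left(0 - 3\right) = \left(-9\right) \left(-3\right) = 27$)
$E = 19683$ ($E = 27^{3} = 19683$)
$10781 - E = 10781 - 19683 = -8902$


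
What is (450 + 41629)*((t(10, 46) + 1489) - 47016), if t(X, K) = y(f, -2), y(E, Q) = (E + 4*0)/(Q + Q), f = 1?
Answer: -7662964611/4 ≈ -1.9157e+9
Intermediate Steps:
y(E, Q) = E/(2*Q) (y(E, Q) = (E + 0)/((2*Q)) = E*(1/(2*Q)) = E/(2*Q))
t(X, K) = -1/4 (t(X, K) = (1/2)*1/(-2) = (1/2)*1*(-1/2) = -1/4)
(450 + 41629)*((t(10, 46) + 1489) - 47016) = (450 + 41629)*((-1/4 + 1489) - 47016) = 42079*(5955/4 - 47016) = 42079*(-182109/4) = -7662964611/4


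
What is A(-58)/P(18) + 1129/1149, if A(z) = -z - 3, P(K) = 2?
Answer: 65453/2298 ≈ 28.483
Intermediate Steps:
A(z) = -3 - z
A(-58)/P(18) + 1129/1149 = (-3 - 1*(-58))/2 + 1129/1149 = (-3 + 58)*(½) + 1129*(1/1149) = 55*(½) + 1129/1149 = 55/2 + 1129/1149 = 65453/2298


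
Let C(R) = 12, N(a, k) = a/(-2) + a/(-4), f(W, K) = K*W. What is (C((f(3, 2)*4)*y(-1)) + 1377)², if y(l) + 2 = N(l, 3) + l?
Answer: 1929321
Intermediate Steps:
N(a, k) = -3*a/4 (N(a, k) = a*(-½) + a*(-¼) = -a/2 - a/4 = -3*a/4)
y(l) = -2 + l/4 (y(l) = -2 + (-3*l/4 + l) = -2 + l/4)
(C((f(3, 2)*4)*y(-1)) + 1377)² = (12 + 1377)² = 1389² = 1929321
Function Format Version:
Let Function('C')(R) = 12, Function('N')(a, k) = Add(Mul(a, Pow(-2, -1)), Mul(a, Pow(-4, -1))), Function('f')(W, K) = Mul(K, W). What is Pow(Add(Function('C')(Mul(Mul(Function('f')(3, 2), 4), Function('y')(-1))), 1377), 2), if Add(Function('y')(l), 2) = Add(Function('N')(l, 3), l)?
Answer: 1929321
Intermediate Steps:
Function('N')(a, k) = Mul(Rational(-3, 4), a) (Function('N')(a, k) = Add(Mul(a, Rational(-1, 2)), Mul(a, Rational(-1, 4))) = Add(Mul(Rational(-1, 2), a), Mul(Rational(-1, 4), a)) = Mul(Rational(-3, 4), a))
Function('y')(l) = Add(-2, Mul(Rational(1, 4), l)) (Function('y')(l) = Add(-2, Add(Mul(Rational(-3, 4), l), l)) = Add(-2, Mul(Rational(1, 4), l)))
Pow(Add(Function('C')(Mul(Mul(Function('f')(3, 2), 4), Function('y')(-1))), 1377), 2) = Pow(Add(12, 1377), 2) = Pow(1389, 2) = 1929321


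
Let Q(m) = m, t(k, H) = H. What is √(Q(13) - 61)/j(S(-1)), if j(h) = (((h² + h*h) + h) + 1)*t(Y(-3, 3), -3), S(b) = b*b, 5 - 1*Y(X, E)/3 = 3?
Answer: -I*√3/3 ≈ -0.57735*I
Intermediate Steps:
Y(X, E) = 6 (Y(X, E) = 15 - 3*3 = 15 - 9 = 6)
S(b) = b²
j(h) = -3 - 6*h² - 3*h (j(h) = (((h² + h*h) + h) + 1)*(-3) = (((h² + h²) + h) + 1)*(-3) = ((2*h² + h) + 1)*(-3) = ((h + 2*h²) + 1)*(-3) = (1 + h + 2*h²)*(-3) = -3 - 6*h² - 3*h)
√(Q(13) - 61)/j(S(-1)) = √(13 - 61)/(-3 - 6*((-1)²)² - 3*(-1)²) = √(-48)/(-3 - 6*1² - 3*1) = (4*I*√3)/(-3 - 6*1 - 3) = (4*I*√3)/(-3 - 6 - 3) = (4*I*√3)/(-12) = (4*I*√3)*(-1/12) = -I*√3/3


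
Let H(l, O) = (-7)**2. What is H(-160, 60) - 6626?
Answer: -6577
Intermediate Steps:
H(l, O) = 49
H(-160, 60) - 6626 = 49 - 6626 = -6577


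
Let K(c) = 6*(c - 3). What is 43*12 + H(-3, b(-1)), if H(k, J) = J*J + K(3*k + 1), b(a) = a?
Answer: 451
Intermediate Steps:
K(c) = -18 + 6*c (K(c) = 6*(-3 + c) = -18 + 6*c)
H(k, J) = -12 + J² + 18*k (H(k, J) = J*J + (-18 + 6*(3*k + 1)) = J² + (-18 + 6*(1 + 3*k)) = J² + (-18 + (6 + 18*k)) = J² + (-12 + 18*k) = -12 + J² + 18*k)
43*12 + H(-3, b(-1)) = 43*12 + (-12 + (-1)² + 18*(-3)) = 516 + (-12 + 1 - 54) = 516 - 65 = 451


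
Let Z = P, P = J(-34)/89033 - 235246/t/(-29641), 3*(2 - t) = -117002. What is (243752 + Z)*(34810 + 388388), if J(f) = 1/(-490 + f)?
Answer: 1043187834802831397270342235/10112783718621836 ≈ 1.0316e+11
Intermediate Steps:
t = 117008/3 (t = 2 - ⅓*(-117002) = 2 + 117002/3 = 117008/3 ≈ 39003.)
P = 4115191594421/20225567437243672 (P = 1/(-490 - 34*89033) - 235246/117008/3/(-29641) = (1/89033)/(-524) - 235246*3/117008*(-1/29641) = -1/524*1/89033 - 352869/58504*(-1/29641) = -1/46653292 + 352869/1734117064 = 4115191594421/20225567437243672 ≈ 0.00020346)
Z = 4115191594421/20225567437243672 ≈ 0.00020346
(243752 + Z)*(34810 + 388388) = (243752 + 4115191594421/20225567437243672)*(34810 + 388388) = (4930022518078211131765/20225567437243672)*423198 = 1043187834802831397270342235/10112783718621836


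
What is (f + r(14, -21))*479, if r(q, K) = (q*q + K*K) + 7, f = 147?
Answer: 378889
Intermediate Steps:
r(q, K) = 7 + K² + q² (r(q, K) = (q² + K²) + 7 = (K² + q²) + 7 = 7 + K² + q²)
(f + r(14, -21))*479 = (147 + (7 + (-21)² + 14²))*479 = (147 + (7 + 441 + 196))*479 = (147 + 644)*479 = 791*479 = 378889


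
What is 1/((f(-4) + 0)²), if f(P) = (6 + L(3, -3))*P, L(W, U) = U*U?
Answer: 1/3600 ≈ 0.00027778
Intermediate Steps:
L(W, U) = U²
f(P) = 15*P (f(P) = (6 + (-3)²)*P = (6 + 9)*P = 15*P)
1/((f(-4) + 0)²) = 1/((15*(-4) + 0)²) = 1/((-60 + 0)²) = 1/((-60)²) = 1/3600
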